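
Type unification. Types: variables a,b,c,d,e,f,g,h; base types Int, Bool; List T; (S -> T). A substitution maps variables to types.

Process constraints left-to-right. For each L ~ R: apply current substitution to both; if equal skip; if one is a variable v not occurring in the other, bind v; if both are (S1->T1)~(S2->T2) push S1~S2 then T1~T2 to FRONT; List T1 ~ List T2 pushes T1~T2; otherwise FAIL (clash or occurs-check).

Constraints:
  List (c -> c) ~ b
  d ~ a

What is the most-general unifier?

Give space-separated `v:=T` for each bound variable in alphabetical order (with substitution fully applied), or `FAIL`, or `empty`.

Answer: b:=List (c -> c) d:=a

Derivation:
step 1: unify List (c -> c) ~ b  [subst: {-} | 1 pending]
  bind b := List (c -> c)
step 2: unify d ~ a  [subst: {b:=List (c -> c)} | 0 pending]
  bind d := a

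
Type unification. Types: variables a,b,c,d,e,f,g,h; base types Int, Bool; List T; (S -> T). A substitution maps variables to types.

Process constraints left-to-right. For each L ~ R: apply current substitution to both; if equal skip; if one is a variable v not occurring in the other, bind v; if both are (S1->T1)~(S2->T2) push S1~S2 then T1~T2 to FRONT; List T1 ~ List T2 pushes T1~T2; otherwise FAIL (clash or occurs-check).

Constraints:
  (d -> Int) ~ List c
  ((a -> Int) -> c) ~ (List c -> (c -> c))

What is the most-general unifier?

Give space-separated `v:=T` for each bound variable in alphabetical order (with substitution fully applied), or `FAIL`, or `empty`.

Answer: FAIL

Derivation:
step 1: unify (d -> Int) ~ List c  [subst: {-} | 1 pending]
  clash: (d -> Int) vs List c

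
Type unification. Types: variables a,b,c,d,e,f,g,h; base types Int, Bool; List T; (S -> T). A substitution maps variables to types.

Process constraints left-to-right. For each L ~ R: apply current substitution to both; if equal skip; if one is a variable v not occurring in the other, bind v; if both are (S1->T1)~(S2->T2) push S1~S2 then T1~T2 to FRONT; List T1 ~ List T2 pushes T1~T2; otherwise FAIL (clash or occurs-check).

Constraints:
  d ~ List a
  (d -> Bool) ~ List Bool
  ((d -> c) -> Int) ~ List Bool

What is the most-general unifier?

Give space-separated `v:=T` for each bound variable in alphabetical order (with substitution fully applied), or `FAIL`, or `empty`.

Answer: FAIL

Derivation:
step 1: unify d ~ List a  [subst: {-} | 2 pending]
  bind d := List a
step 2: unify (List a -> Bool) ~ List Bool  [subst: {d:=List a} | 1 pending]
  clash: (List a -> Bool) vs List Bool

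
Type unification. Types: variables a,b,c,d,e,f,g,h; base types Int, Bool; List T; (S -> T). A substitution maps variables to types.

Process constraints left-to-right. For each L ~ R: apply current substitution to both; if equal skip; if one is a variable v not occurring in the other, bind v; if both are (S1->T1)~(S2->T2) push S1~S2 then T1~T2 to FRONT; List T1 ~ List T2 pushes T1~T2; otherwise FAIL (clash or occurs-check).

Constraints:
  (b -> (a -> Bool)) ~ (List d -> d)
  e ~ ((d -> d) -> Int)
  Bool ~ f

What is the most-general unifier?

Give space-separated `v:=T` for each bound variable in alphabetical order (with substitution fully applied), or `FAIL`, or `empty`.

step 1: unify (b -> (a -> Bool)) ~ (List d -> d)  [subst: {-} | 2 pending]
  -> decompose arrow: push b~List d, (a -> Bool)~d
step 2: unify b ~ List d  [subst: {-} | 3 pending]
  bind b := List d
step 3: unify (a -> Bool) ~ d  [subst: {b:=List d} | 2 pending]
  bind d := (a -> Bool)
step 4: unify e ~ (((a -> Bool) -> (a -> Bool)) -> Int)  [subst: {b:=List d, d:=(a -> Bool)} | 1 pending]
  bind e := (((a -> Bool) -> (a -> Bool)) -> Int)
step 5: unify Bool ~ f  [subst: {b:=List d, d:=(a -> Bool), e:=(((a -> Bool) -> (a -> Bool)) -> Int)} | 0 pending]
  bind f := Bool

Answer: b:=List (a -> Bool) d:=(a -> Bool) e:=(((a -> Bool) -> (a -> Bool)) -> Int) f:=Bool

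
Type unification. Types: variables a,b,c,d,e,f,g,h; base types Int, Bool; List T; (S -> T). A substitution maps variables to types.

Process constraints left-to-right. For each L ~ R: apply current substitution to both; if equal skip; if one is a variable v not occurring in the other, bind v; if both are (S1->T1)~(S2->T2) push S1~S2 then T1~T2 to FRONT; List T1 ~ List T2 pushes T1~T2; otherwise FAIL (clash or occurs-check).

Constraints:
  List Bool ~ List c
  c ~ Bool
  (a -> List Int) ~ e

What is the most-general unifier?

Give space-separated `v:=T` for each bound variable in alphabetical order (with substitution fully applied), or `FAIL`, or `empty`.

step 1: unify List Bool ~ List c  [subst: {-} | 2 pending]
  -> decompose List: push Bool~c
step 2: unify Bool ~ c  [subst: {-} | 2 pending]
  bind c := Bool
step 3: unify Bool ~ Bool  [subst: {c:=Bool} | 1 pending]
  -> identical, skip
step 4: unify (a -> List Int) ~ e  [subst: {c:=Bool} | 0 pending]
  bind e := (a -> List Int)

Answer: c:=Bool e:=(a -> List Int)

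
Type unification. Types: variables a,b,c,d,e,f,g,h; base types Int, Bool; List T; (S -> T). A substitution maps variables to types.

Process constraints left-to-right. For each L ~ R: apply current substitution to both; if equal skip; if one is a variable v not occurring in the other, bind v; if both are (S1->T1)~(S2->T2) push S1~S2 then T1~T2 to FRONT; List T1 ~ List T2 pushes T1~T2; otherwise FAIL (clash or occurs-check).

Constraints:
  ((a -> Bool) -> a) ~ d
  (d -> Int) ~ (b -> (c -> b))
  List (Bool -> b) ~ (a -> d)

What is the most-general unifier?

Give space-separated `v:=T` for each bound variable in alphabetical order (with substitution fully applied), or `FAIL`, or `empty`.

Answer: FAIL

Derivation:
step 1: unify ((a -> Bool) -> a) ~ d  [subst: {-} | 2 pending]
  bind d := ((a -> Bool) -> a)
step 2: unify (((a -> Bool) -> a) -> Int) ~ (b -> (c -> b))  [subst: {d:=((a -> Bool) -> a)} | 1 pending]
  -> decompose arrow: push ((a -> Bool) -> a)~b, Int~(c -> b)
step 3: unify ((a -> Bool) -> a) ~ b  [subst: {d:=((a -> Bool) -> a)} | 2 pending]
  bind b := ((a -> Bool) -> a)
step 4: unify Int ~ (c -> ((a -> Bool) -> a))  [subst: {d:=((a -> Bool) -> a), b:=((a -> Bool) -> a)} | 1 pending]
  clash: Int vs (c -> ((a -> Bool) -> a))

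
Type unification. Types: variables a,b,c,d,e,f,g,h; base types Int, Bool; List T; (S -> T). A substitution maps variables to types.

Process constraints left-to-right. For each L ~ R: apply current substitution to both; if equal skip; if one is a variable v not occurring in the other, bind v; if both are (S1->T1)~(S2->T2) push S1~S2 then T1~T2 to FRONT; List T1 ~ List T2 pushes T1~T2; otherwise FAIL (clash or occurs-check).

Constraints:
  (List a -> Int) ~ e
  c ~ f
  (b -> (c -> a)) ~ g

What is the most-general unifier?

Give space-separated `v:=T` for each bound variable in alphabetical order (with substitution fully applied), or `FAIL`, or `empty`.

Answer: c:=f e:=(List a -> Int) g:=(b -> (f -> a))

Derivation:
step 1: unify (List a -> Int) ~ e  [subst: {-} | 2 pending]
  bind e := (List a -> Int)
step 2: unify c ~ f  [subst: {e:=(List a -> Int)} | 1 pending]
  bind c := f
step 3: unify (b -> (f -> a)) ~ g  [subst: {e:=(List a -> Int), c:=f} | 0 pending]
  bind g := (b -> (f -> a))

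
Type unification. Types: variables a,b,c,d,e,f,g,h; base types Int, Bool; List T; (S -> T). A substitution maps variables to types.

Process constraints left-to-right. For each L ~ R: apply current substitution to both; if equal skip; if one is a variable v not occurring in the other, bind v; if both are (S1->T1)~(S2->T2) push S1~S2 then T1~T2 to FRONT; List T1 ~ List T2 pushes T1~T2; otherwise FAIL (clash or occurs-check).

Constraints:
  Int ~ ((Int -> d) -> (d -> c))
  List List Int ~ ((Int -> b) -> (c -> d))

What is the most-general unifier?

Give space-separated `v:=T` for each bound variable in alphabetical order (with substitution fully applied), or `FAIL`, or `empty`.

Answer: FAIL

Derivation:
step 1: unify Int ~ ((Int -> d) -> (d -> c))  [subst: {-} | 1 pending]
  clash: Int vs ((Int -> d) -> (d -> c))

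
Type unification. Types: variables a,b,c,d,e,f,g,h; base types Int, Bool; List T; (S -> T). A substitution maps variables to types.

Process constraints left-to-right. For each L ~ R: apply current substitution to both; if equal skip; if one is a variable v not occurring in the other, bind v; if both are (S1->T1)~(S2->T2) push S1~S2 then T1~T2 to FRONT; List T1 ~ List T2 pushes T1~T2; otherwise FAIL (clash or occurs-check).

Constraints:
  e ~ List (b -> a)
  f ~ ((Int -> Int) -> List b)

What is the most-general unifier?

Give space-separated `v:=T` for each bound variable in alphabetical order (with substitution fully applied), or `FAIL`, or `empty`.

Answer: e:=List (b -> a) f:=((Int -> Int) -> List b)

Derivation:
step 1: unify e ~ List (b -> a)  [subst: {-} | 1 pending]
  bind e := List (b -> a)
step 2: unify f ~ ((Int -> Int) -> List b)  [subst: {e:=List (b -> a)} | 0 pending]
  bind f := ((Int -> Int) -> List b)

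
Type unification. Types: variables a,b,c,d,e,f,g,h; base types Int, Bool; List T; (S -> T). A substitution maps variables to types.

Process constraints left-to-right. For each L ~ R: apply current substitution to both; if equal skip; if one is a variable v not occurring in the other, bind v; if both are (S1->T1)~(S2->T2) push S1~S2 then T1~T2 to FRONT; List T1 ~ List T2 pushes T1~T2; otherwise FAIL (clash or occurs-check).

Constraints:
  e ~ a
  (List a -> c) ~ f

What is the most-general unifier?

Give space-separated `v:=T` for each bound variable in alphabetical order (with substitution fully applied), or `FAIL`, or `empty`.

Answer: e:=a f:=(List a -> c)

Derivation:
step 1: unify e ~ a  [subst: {-} | 1 pending]
  bind e := a
step 2: unify (List a -> c) ~ f  [subst: {e:=a} | 0 pending]
  bind f := (List a -> c)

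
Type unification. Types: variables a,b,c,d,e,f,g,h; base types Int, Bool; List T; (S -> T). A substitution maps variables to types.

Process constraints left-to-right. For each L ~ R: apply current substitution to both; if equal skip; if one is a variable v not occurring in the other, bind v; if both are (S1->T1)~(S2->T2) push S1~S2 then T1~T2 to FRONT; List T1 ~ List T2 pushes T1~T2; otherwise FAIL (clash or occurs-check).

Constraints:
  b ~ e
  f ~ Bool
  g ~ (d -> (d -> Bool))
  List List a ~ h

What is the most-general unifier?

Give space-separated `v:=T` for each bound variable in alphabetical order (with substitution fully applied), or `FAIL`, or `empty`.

Answer: b:=e f:=Bool g:=(d -> (d -> Bool)) h:=List List a

Derivation:
step 1: unify b ~ e  [subst: {-} | 3 pending]
  bind b := e
step 2: unify f ~ Bool  [subst: {b:=e} | 2 pending]
  bind f := Bool
step 3: unify g ~ (d -> (d -> Bool))  [subst: {b:=e, f:=Bool} | 1 pending]
  bind g := (d -> (d -> Bool))
step 4: unify List List a ~ h  [subst: {b:=e, f:=Bool, g:=(d -> (d -> Bool))} | 0 pending]
  bind h := List List a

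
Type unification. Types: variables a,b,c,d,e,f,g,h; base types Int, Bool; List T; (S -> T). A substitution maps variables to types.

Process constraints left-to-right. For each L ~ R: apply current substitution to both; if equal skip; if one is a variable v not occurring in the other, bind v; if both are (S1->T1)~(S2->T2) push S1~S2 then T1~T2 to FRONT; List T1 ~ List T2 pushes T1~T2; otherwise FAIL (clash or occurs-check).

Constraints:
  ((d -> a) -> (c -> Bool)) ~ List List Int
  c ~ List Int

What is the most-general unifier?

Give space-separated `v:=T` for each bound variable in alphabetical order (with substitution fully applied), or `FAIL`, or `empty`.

step 1: unify ((d -> a) -> (c -> Bool)) ~ List List Int  [subst: {-} | 1 pending]
  clash: ((d -> a) -> (c -> Bool)) vs List List Int

Answer: FAIL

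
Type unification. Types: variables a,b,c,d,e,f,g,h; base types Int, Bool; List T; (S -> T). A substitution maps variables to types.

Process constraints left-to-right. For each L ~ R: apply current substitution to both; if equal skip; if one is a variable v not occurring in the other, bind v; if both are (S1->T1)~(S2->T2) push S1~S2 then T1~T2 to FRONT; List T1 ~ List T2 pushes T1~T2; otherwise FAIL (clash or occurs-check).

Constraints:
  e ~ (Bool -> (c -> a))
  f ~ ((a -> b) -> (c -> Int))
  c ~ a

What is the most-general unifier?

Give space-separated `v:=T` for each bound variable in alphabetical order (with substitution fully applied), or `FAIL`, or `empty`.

Answer: c:=a e:=(Bool -> (a -> a)) f:=((a -> b) -> (a -> Int))

Derivation:
step 1: unify e ~ (Bool -> (c -> a))  [subst: {-} | 2 pending]
  bind e := (Bool -> (c -> a))
step 2: unify f ~ ((a -> b) -> (c -> Int))  [subst: {e:=(Bool -> (c -> a))} | 1 pending]
  bind f := ((a -> b) -> (c -> Int))
step 3: unify c ~ a  [subst: {e:=(Bool -> (c -> a)), f:=((a -> b) -> (c -> Int))} | 0 pending]
  bind c := a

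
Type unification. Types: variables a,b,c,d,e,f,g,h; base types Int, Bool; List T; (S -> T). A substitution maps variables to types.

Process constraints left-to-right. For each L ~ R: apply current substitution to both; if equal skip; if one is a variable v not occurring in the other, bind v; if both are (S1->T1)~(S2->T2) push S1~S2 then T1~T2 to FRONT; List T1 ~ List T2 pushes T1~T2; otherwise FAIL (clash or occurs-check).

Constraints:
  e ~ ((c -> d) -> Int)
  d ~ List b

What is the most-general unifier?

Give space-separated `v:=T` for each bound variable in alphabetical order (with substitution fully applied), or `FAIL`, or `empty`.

step 1: unify e ~ ((c -> d) -> Int)  [subst: {-} | 1 pending]
  bind e := ((c -> d) -> Int)
step 2: unify d ~ List b  [subst: {e:=((c -> d) -> Int)} | 0 pending]
  bind d := List b

Answer: d:=List b e:=((c -> List b) -> Int)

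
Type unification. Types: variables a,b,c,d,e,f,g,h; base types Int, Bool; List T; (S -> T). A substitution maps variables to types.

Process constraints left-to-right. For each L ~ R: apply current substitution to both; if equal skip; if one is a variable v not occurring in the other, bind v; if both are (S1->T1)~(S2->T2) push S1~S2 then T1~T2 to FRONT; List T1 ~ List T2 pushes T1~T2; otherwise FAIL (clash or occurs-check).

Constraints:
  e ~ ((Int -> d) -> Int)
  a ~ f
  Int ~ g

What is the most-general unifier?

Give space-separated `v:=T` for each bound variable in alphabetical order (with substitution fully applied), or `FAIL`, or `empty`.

step 1: unify e ~ ((Int -> d) -> Int)  [subst: {-} | 2 pending]
  bind e := ((Int -> d) -> Int)
step 2: unify a ~ f  [subst: {e:=((Int -> d) -> Int)} | 1 pending]
  bind a := f
step 3: unify Int ~ g  [subst: {e:=((Int -> d) -> Int), a:=f} | 0 pending]
  bind g := Int

Answer: a:=f e:=((Int -> d) -> Int) g:=Int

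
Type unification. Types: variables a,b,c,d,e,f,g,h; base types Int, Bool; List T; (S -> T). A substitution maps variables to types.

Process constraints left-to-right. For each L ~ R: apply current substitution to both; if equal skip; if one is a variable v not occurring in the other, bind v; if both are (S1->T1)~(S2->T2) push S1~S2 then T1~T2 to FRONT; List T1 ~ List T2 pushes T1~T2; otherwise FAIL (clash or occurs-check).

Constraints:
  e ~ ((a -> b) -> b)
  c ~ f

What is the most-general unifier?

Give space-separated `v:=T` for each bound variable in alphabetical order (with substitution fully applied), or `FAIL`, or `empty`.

step 1: unify e ~ ((a -> b) -> b)  [subst: {-} | 1 pending]
  bind e := ((a -> b) -> b)
step 2: unify c ~ f  [subst: {e:=((a -> b) -> b)} | 0 pending]
  bind c := f

Answer: c:=f e:=((a -> b) -> b)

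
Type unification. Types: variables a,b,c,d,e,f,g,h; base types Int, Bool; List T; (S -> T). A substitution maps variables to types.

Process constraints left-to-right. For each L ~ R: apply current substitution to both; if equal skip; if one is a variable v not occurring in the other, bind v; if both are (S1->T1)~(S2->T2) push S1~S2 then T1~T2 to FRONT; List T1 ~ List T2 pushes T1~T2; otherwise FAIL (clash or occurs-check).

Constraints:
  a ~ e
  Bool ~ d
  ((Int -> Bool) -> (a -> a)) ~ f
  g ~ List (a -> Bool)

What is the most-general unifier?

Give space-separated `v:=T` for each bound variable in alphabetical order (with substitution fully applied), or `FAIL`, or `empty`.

Answer: a:=e d:=Bool f:=((Int -> Bool) -> (e -> e)) g:=List (e -> Bool)

Derivation:
step 1: unify a ~ e  [subst: {-} | 3 pending]
  bind a := e
step 2: unify Bool ~ d  [subst: {a:=e} | 2 pending]
  bind d := Bool
step 3: unify ((Int -> Bool) -> (e -> e)) ~ f  [subst: {a:=e, d:=Bool} | 1 pending]
  bind f := ((Int -> Bool) -> (e -> e))
step 4: unify g ~ List (e -> Bool)  [subst: {a:=e, d:=Bool, f:=((Int -> Bool) -> (e -> e))} | 0 pending]
  bind g := List (e -> Bool)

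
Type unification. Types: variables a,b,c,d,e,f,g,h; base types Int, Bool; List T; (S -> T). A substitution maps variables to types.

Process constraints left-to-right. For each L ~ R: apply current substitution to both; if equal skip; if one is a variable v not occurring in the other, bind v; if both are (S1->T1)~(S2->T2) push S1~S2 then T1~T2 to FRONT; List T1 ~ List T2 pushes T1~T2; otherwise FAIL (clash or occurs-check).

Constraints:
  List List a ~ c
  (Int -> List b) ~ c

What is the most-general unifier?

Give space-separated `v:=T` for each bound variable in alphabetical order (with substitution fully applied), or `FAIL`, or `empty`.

step 1: unify List List a ~ c  [subst: {-} | 1 pending]
  bind c := List List a
step 2: unify (Int -> List b) ~ List List a  [subst: {c:=List List a} | 0 pending]
  clash: (Int -> List b) vs List List a

Answer: FAIL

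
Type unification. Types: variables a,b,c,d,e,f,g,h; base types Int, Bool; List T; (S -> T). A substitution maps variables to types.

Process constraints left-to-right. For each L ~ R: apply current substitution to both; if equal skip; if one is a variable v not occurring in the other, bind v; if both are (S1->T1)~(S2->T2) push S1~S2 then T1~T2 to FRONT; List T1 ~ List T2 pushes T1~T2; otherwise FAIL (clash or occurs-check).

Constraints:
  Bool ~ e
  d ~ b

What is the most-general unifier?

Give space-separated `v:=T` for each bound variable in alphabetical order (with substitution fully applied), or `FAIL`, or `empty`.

Answer: d:=b e:=Bool

Derivation:
step 1: unify Bool ~ e  [subst: {-} | 1 pending]
  bind e := Bool
step 2: unify d ~ b  [subst: {e:=Bool} | 0 pending]
  bind d := b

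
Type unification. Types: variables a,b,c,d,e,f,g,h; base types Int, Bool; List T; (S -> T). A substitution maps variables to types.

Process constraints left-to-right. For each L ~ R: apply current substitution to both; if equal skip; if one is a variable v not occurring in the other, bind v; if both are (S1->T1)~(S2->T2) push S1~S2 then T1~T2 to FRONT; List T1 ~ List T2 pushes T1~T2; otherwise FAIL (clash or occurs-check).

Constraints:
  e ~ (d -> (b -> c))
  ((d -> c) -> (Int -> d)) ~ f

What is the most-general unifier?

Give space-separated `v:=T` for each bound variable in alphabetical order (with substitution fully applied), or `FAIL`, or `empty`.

Answer: e:=(d -> (b -> c)) f:=((d -> c) -> (Int -> d))

Derivation:
step 1: unify e ~ (d -> (b -> c))  [subst: {-} | 1 pending]
  bind e := (d -> (b -> c))
step 2: unify ((d -> c) -> (Int -> d)) ~ f  [subst: {e:=(d -> (b -> c))} | 0 pending]
  bind f := ((d -> c) -> (Int -> d))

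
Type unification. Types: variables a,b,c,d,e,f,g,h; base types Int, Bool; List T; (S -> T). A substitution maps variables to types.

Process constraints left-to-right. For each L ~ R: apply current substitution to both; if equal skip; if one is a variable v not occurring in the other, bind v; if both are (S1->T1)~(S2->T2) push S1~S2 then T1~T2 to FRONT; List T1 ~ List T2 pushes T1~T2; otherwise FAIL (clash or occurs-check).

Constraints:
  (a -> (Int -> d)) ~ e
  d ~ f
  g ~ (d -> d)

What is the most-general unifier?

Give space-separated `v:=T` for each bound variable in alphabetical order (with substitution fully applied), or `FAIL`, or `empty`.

Answer: d:=f e:=(a -> (Int -> f)) g:=(f -> f)

Derivation:
step 1: unify (a -> (Int -> d)) ~ e  [subst: {-} | 2 pending]
  bind e := (a -> (Int -> d))
step 2: unify d ~ f  [subst: {e:=(a -> (Int -> d))} | 1 pending]
  bind d := f
step 3: unify g ~ (f -> f)  [subst: {e:=(a -> (Int -> d)), d:=f} | 0 pending]
  bind g := (f -> f)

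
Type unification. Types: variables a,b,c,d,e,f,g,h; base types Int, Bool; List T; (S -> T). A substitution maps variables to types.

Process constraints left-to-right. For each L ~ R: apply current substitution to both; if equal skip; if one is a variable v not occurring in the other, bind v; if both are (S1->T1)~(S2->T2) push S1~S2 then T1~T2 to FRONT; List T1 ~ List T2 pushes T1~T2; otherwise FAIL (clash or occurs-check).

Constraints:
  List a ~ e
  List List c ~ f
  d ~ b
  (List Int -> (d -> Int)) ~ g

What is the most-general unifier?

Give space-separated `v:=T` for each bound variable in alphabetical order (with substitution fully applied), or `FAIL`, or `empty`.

Answer: d:=b e:=List a f:=List List c g:=(List Int -> (b -> Int))

Derivation:
step 1: unify List a ~ e  [subst: {-} | 3 pending]
  bind e := List a
step 2: unify List List c ~ f  [subst: {e:=List a} | 2 pending]
  bind f := List List c
step 3: unify d ~ b  [subst: {e:=List a, f:=List List c} | 1 pending]
  bind d := b
step 4: unify (List Int -> (b -> Int)) ~ g  [subst: {e:=List a, f:=List List c, d:=b} | 0 pending]
  bind g := (List Int -> (b -> Int))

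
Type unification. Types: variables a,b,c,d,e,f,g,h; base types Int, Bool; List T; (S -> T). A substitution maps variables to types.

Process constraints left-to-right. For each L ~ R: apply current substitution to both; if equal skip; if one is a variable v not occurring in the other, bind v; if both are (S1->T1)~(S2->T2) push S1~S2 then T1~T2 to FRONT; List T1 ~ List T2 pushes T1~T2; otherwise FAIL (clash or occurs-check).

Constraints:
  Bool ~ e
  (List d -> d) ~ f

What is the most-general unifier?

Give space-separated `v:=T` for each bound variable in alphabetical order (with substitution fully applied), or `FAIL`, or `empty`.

step 1: unify Bool ~ e  [subst: {-} | 1 pending]
  bind e := Bool
step 2: unify (List d -> d) ~ f  [subst: {e:=Bool} | 0 pending]
  bind f := (List d -> d)

Answer: e:=Bool f:=(List d -> d)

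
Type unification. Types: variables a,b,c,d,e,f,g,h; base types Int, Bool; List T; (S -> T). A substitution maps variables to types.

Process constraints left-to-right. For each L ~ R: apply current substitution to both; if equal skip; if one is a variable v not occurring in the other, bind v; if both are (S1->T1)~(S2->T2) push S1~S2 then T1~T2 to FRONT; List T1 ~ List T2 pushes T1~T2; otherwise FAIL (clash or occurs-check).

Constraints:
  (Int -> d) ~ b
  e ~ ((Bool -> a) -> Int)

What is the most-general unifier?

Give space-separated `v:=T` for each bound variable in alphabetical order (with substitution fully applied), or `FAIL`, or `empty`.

step 1: unify (Int -> d) ~ b  [subst: {-} | 1 pending]
  bind b := (Int -> d)
step 2: unify e ~ ((Bool -> a) -> Int)  [subst: {b:=(Int -> d)} | 0 pending]
  bind e := ((Bool -> a) -> Int)

Answer: b:=(Int -> d) e:=((Bool -> a) -> Int)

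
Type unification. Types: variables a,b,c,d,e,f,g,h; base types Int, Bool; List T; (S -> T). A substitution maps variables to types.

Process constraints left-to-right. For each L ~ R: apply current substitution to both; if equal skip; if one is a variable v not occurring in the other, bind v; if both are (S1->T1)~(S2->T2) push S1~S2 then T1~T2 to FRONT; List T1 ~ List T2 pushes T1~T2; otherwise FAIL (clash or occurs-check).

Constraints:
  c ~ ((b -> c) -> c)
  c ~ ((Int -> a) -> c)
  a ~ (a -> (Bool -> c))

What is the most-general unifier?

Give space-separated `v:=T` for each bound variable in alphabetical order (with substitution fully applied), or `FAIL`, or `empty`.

step 1: unify c ~ ((b -> c) -> c)  [subst: {-} | 2 pending]
  occurs-check fail: c in ((b -> c) -> c)

Answer: FAIL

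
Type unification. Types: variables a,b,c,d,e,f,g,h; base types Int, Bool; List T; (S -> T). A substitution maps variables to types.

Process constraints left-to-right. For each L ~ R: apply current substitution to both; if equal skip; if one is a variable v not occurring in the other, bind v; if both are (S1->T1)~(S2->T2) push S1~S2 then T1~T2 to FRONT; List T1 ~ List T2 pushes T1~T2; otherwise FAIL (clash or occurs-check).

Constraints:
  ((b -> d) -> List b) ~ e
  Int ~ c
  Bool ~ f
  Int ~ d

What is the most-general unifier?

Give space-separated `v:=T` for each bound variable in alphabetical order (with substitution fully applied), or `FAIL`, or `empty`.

step 1: unify ((b -> d) -> List b) ~ e  [subst: {-} | 3 pending]
  bind e := ((b -> d) -> List b)
step 2: unify Int ~ c  [subst: {e:=((b -> d) -> List b)} | 2 pending]
  bind c := Int
step 3: unify Bool ~ f  [subst: {e:=((b -> d) -> List b), c:=Int} | 1 pending]
  bind f := Bool
step 4: unify Int ~ d  [subst: {e:=((b -> d) -> List b), c:=Int, f:=Bool} | 0 pending]
  bind d := Int

Answer: c:=Int d:=Int e:=((b -> Int) -> List b) f:=Bool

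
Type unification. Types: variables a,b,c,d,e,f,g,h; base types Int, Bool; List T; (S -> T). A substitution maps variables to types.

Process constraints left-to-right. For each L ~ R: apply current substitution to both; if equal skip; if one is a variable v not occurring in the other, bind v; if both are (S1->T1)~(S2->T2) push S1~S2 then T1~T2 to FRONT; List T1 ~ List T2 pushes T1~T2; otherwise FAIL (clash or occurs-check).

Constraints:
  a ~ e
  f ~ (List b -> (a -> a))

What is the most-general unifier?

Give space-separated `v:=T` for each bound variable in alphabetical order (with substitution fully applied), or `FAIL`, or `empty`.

step 1: unify a ~ e  [subst: {-} | 1 pending]
  bind a := e
step 2: unify f ~ (List b -> (e -> e))  [subst: {a:=e} | 0 pending]
  bind f := (List b -> (e -> e))

Answer: a:=e f:=(List b -> (e -> e))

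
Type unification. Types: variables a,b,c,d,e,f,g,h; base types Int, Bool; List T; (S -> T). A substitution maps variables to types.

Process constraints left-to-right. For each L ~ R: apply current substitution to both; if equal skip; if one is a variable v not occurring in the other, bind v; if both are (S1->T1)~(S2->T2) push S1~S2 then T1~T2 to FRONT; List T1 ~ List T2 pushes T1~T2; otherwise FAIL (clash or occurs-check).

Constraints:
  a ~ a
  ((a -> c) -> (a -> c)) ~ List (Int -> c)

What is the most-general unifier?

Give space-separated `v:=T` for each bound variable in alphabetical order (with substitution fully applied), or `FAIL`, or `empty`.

step 1: unify a ~ a  [subst: {-} | 1 pending]
  -> identical, skip
step 2: unify ((a -> c) -> (a -> c)) ~ List (Int -> c)  [subst: {-} | 0 pending]
  clash: ((a -> c) -> (a -> c)) vs List (Int -> c)

Answer: FAIL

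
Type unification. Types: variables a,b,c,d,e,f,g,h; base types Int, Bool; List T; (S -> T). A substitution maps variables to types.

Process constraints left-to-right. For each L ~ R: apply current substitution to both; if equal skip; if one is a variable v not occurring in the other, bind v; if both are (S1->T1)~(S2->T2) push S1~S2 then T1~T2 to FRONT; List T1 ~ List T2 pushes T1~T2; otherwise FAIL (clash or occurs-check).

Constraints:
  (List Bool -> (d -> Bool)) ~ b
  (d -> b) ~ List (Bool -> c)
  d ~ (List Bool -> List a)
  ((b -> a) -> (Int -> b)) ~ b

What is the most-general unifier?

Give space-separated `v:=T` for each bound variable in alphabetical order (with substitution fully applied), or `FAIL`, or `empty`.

Answer: FAIL

Derivation:
step 1: unify (List Bool -> (d -> Bool)) ~ b  [subst: {-} | 3 pending]
  bind b := (List Bool -> (d -> Bool))
step 2: unify (d -> (List Bool -> (d -> Bool))) ~ List (Bool -> c)  [subst: {b:=(List Bool -> (d -> Bool))} | 2 pending]
  clash: (d -> (List Bool -> (d -> Bool))) vs List (Bool -> c)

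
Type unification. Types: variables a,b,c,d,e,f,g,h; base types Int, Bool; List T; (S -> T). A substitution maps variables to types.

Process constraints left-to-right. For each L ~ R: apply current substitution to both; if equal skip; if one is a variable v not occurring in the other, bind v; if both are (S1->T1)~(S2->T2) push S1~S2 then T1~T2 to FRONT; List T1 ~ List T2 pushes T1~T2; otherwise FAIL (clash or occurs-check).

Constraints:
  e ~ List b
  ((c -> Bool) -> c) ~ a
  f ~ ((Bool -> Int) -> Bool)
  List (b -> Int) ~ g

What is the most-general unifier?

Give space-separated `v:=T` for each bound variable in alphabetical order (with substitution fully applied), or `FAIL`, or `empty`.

Answer: a:=((c -> Bool) -> c) e:=List b f:=((Bool -> Int) -> Bool) g:=List (b -> Int)

Derivation:
step 1: unify e ~ List b  [subst: {-} | 3 pending]
  bind e := List b
step 2: unify ((c -> Bool) -> c) ~ a  [subst: {e:=List b} | 2 pending]
  bind a := ((c -> Bool) -> c)
step 3: unify f ~ ((Bool -> Int) -> Bool)  [subst: {e:=List b, a:=((c -> Bool) -> c)} | 1 pending]
  bind f := ((Bool -> Int) -> Bool)
step 4: unify List (b -> Int) ~ g  [subst: {e:=List b, a:=((c -> Bool) -> c), f:=((Bool -> Int) -> Bool)} | 0 pending]
  bind g := List (b -> Int)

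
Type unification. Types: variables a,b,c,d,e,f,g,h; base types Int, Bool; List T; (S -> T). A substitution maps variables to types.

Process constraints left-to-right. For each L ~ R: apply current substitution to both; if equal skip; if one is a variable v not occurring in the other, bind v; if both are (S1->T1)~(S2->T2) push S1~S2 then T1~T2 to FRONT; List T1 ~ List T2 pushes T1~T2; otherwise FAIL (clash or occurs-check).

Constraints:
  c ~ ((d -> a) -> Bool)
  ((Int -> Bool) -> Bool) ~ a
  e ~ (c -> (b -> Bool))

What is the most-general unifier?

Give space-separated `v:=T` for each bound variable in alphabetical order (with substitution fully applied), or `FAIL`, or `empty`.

step 1: unify c ~ ((d -> a) -> Bool)  [subst: {-} | 2 pending]
  bind c := ((d -> a) -> Bool)
step 2: unify ((Int -> Bool) -> Bool) ~ a  [subst: {c:=((d -> a) -> Bool)} | 1 pending]
  bind a := ((Int -> Bool) -> Bool)
step 3: unify e ~ (((d -> ((Int -> Bool) -> Bool)) -> Bool) -> (b -> Bool))  [subst: {c:=((d -> a) -> Bool), a:=((Int -> Bool) -> Bool)} | 0 pending]
  bind e := (((d -> ((Int -> Bool) -> Bool)) -> Bool) -> (b -> Bool))

Answer: a:=((Int -> Bool) -> Bool) c:=((d -> ((Int -> Bool) -> Bool)) -> Bool) e:=(((d -> ((Int -> Bool) -> Bool)) -> Bool) -> (b -> Bool))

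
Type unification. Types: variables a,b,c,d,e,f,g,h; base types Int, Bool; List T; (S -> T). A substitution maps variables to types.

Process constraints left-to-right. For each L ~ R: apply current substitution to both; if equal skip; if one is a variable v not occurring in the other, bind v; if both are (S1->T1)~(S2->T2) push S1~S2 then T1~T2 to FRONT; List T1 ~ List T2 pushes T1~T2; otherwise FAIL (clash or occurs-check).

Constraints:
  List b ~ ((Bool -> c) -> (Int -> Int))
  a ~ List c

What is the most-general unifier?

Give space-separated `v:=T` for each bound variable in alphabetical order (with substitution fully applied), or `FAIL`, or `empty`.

Answer: FAIL

Derivation:
step 1: unify List b ~ ((Bool -> c) -> (Int -> Int))  [subst: {-} | 1 pending]
  clash: List b vs ((Bool -> c) -> (Int -> Int))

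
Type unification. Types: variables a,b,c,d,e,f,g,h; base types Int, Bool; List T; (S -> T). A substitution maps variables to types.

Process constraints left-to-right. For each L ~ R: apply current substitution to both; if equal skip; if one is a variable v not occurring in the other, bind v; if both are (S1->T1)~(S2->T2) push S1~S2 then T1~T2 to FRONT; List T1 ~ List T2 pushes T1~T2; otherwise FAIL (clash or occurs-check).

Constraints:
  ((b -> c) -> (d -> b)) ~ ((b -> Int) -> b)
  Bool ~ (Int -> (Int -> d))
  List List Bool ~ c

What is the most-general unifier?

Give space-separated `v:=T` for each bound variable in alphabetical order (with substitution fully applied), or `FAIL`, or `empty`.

step 1: unify ((b -> c) -> (d -> b)) ~ ((b -> Int) -> b)  [subst: {-} | 2 pending]
  -> decompose arrow: push (b -> c)~(b -> Int), (d -> b)~b
step 2: unify (b -> c) ~ (b -> Int)  [subst: {-} | 3 pending]
  -> decompose arrow: push b~b, c~Int
step 3: unify b ~ b  [subst: {-} | 4 pending]
  -> identical, skip
step 4: unify c ~ Int  [subst: {-} | 3 pending]
  bind c := Int
step 5: unify (d -> b) ~ b  [subst: {c:=Int} | 2 pending]
  occurs-check fail

Answer: FAIL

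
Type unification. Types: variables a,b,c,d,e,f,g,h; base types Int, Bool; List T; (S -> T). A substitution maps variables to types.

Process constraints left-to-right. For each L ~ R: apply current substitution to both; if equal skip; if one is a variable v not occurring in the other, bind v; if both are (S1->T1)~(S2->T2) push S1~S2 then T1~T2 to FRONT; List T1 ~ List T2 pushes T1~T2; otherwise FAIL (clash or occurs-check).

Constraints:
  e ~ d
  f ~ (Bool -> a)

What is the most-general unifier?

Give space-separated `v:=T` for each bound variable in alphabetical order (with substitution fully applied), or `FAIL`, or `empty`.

step 1: unify e ~ d  [subst: {-} | 1 pending]
  bind e := d
step 2: unify f ~ (Bool -> a)  [subst: {e:=d} | 0 pending]
  bind f := (Bool -> a)

Answer: e:=d f:=(Bool -> a)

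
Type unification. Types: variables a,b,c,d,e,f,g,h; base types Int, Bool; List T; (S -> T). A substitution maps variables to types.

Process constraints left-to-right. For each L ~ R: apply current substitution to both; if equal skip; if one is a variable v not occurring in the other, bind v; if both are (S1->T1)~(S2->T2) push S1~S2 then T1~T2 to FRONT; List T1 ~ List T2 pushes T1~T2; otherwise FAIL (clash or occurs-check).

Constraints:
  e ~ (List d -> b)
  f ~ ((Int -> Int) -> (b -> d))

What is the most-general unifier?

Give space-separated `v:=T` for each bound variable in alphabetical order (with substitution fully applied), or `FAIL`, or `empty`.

step 1: unify e ~ (List d -> b)  [subst: {-} | 1 pending]
  bind e := (List d -> b)
step 2: unify f ~ ((Int -> Int) -> (b -> d))  [subst: {e:=(List d -> b)} | 0 pending]
  bind f := ((Int -> Int) -> (b -> d))

Answer: e:=(List d -> b) f:=((Int -> Int) -> (b -> d))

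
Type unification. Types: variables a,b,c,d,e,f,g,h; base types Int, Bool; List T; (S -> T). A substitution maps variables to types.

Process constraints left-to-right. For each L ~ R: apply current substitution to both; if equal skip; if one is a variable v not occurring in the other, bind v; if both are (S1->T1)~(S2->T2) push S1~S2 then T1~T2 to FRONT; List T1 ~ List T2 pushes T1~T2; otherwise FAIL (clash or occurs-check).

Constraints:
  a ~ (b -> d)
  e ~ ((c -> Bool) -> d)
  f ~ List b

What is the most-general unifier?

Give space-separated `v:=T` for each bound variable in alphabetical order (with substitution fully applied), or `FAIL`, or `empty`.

step 1: unify a ~ (b -> d)  [subst: {-} | 2 pending]
  bind a := (b -> d)
step 2: unify e ~ ((c -> Bool) -> d)  [subst: {a:=(b -> d)} | 1 pending]
  bind e := ((c -> Bool) -> d)
step 3: unify f ~ List b  [subst: {a:=(b -> d), e:=((c -> Bool) -> d)} | 0 pending]
  bind f := List b

Answer: a:=(b -> d) e:=((c -> Bool) -> d) f:=List b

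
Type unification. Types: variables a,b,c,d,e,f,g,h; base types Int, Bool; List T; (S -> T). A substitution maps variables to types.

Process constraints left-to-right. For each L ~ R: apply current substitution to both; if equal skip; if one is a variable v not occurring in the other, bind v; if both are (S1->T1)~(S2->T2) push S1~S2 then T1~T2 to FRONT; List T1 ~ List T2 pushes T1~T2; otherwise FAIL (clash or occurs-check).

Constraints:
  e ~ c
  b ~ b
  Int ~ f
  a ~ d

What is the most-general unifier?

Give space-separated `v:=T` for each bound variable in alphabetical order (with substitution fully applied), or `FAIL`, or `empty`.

Answer: a:=d e:=c f:=Int

Derivation:
step 1: unify e ~ c  [subst: {-} | 3 pending]
  bind e := c
step 2: unify b ~ b  [subst: {e:=c} | 2 pending]
  -> identical, skip
step 3: unify Int ~ f  [subst: {e:=c} | 1 pending]
  bind f := Int
step 4: unify a ~ d  [subst: {e:=c, f:=Int} | 0 pending]
  bind a := d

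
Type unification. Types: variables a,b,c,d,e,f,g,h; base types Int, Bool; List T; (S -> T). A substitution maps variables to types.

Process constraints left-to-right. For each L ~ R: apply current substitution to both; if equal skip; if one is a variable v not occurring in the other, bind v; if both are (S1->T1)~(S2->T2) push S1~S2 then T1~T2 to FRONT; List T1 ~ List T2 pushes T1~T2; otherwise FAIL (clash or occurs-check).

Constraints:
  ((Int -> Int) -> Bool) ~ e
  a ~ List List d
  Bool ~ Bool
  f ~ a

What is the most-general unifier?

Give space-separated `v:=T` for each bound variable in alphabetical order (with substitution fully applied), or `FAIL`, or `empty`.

step 1: unify ((Int -> Int) -> Bool) ~ e  [subst: {-} | 3 pending]
  bind e := ((Int -> Int) -> Bool)
step 2: unify a ~ List List d  [subst: {e:=((Int -> Int) -> Bool)} | 2 pending]
  bind a := List List d
step 3: unify Bool ~ Bool  [subst: {e:=((Int -> Int) -> Bool), a:=List List d} | 1 pending]
  -> identical, skip
step 4: unify f ~ List List d  [subst: {e:=((Int -> Int) -> Bool), a:=List List d} | 0 pending]
  bind f := List List d

Answer: a:=List List d e:=((Int -> Int) -> Bool) f:=List List d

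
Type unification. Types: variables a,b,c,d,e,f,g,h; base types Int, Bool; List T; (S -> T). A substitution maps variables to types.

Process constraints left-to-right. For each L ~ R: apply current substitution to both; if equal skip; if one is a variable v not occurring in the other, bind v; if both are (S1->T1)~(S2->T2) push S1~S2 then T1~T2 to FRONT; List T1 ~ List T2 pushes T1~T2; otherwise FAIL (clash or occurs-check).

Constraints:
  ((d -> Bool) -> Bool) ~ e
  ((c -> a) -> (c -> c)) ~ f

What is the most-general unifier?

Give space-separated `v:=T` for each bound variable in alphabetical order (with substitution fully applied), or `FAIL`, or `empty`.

step 1: unify ((d -> Bool) -> Bool) ~ e  [subst: {-} | 1 pending]
  bind e := ((d -> Bool) -> Bool)
step 2: unify ((c -> a) -> (c -> c)) ~ f  [subst: {e:=((d -> Bool) -> Bool)} | 0 pending]
  bind f := ((c -> a) -> (c -> c))

Answer: e:=((d -> Bool) -> Bool) f:=((c -> a) -> (c -> c))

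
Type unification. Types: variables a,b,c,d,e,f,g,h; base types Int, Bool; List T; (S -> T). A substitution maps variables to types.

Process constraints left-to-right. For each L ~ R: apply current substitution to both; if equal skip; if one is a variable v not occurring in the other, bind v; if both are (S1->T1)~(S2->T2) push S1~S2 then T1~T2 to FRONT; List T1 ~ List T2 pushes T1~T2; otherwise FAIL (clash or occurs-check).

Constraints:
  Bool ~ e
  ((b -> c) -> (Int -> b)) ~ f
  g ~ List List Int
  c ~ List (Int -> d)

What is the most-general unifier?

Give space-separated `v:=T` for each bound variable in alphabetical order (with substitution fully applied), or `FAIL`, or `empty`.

step 1: unify Bool ~ e  [subst: {-} | 3 pending]
  bind e := Bool
step 2: unify ((b -> c) -> (Int -> b)) ~ f  [subst: {e:=Bool} | 2 pending]
  bind f := ((b -> c) -> (Int -> b))
step 3: unify g ~ List List Int  [subst: {e:=Bool, f:=((b -> c) -> (Int -> b))} | 1 pending]
  bind g := List List Int
step 4: unify c ~ List (Int -> d)  [subst: {e:=Bool, f:=((b -> c) -> (Int -> b)), g:=List List Int} | 0 pending]
  bind c := List (Int -> d)

Answer: c:=List (Int -> d) e:=Bool f:=((b -> List (Int -> d)) -> (Int -> b)) g:=List List Int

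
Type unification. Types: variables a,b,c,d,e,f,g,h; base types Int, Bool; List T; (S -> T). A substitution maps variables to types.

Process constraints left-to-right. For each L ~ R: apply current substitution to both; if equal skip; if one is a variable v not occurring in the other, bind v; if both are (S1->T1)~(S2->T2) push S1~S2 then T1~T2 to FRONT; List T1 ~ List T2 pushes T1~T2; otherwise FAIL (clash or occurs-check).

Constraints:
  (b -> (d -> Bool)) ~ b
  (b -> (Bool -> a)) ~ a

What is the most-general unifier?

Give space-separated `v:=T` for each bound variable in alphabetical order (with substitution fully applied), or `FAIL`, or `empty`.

step 1: unify (b -> (d -> Bool)) ~ b  [subst: {-} | 1 pending]
  occurs-check fail

Answer: FAIL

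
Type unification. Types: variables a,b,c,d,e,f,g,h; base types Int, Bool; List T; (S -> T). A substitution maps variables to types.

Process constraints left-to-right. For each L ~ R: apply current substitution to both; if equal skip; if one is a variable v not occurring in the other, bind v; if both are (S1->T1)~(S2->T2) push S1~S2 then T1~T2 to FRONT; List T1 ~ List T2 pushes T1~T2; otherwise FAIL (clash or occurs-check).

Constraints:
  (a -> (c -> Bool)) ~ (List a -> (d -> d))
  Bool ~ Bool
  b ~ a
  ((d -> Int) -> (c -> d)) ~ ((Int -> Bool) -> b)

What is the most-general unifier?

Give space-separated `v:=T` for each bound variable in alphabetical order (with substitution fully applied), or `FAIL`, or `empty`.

Answer: FAIL

Derivation:
step 1: unify (a -> (c -> Bool)) ~ (List a -> (d -> d))  [subst: {-} | 3 pending]
  -> decompose arrow: push a~List a, (c -> Bool)~(d -> d)
step 2: unify a ~ List a  [subst: {-} | 4 pending]
  occurs-check fail: a in List a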